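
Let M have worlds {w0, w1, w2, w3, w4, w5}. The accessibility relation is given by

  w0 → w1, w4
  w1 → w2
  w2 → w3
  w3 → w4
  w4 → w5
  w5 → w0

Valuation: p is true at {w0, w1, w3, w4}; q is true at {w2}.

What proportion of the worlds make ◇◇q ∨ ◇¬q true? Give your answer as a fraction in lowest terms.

w0: ◇◇q is T, ◇¬q is T. ✓
w1: ◇◇q is F, ◇¬q is F. ✗
w2: ◇◇q is F, ◇¬q is T. ✓
w3: ◇◇q is F, ◇¬q is T. ✓
w4: ◇◇q is F, ◇¬q is T. ✓
w5: ◇◇q is F, ◇¬q is T. ✓
That's 5 of 6 worlds, so 5/6.

5/6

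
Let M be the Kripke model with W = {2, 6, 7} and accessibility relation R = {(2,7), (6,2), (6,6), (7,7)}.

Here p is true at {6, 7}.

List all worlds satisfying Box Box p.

{2, 7}

2: successors {7}; Box p there: 7:T. ✓
6: successors {2, 6}; Box p there: 2:T, 6:F. ✗
7: successors {7}; Box p there: 7:T. ✓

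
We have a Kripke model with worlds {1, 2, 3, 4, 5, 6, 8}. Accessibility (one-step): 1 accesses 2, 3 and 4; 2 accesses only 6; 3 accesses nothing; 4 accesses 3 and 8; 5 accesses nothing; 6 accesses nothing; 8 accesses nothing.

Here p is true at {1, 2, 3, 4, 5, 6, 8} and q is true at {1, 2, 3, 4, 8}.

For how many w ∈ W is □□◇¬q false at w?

1

1: successors {2, 3, 4}; □◇¬q there: 2:F, 3:T, 4:F. ✗
2: successors {6}; □◇¬q there: 6:T. ✓
3: no successors, so □□◇¬q holds vacuously. ✓
4: successors {3, 8}; □◇¬q there: 3:T, 8:T. ✓
5: no successors, so □□◇¬q holds vacuously. ✓
6: no successors, so □□◇¬q holds vacuously. ✓
8: no successors, so □□◇¬q holds vacuously. ✓
Satisfying worlds: {2, 3, 4, 5, 6, 8}.
So □□◇¬q fails at the other 1 world.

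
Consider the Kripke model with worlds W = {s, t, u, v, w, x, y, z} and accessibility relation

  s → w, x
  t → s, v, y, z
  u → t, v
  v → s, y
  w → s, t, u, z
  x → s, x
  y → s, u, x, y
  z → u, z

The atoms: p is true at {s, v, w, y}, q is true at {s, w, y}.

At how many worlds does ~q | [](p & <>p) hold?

s: ~q is F, [](p & <>p) is F. ✗
t: ~q is T, [](p & <>p) is F. ✓
u: ~q is T, [](p & <>p) is F. ✓
v: ~q is T, [](p & <>p) is T. ✓
w: ~q is F, [](p & <>p) is F. ✗
x: ~q is T, [](p & <>p) is F. ✓
y: ~q is F, [](p & <>p) is F. ✗
z: ~q is T, [](p & <>p) is F. ✓
Satisfying worlds: {t, u, v, x, z}.

5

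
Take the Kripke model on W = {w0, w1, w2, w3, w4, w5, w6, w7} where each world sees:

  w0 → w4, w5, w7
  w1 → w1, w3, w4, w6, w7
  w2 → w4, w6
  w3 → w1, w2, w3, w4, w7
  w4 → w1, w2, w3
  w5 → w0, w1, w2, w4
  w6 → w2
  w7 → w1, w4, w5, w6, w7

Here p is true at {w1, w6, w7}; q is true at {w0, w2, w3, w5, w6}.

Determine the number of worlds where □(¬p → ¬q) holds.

1

w0: successors {w4, w5, w7}; ¬p → ¬q there: w4:T, w5:F, w7:T. ✗
w1: successors {w1, w3, w4, w6, w7}; ¬p → ¬q there: w1:T, w3:F, w4:T, w6:T, w7:T. ✗
w2: successors {w4, w6}; ¬p → ¬q there: w4:T, w6:T. ✓
w3: successors {w1, w2, w3, w4, w7}; ¬p → ¬q there: w1:T, w2:F, w3:F, w4:T, w7:T. ✗
w4: successors {w1, w2, w3}; ¬p → ¬q there: w1:T, w2:F, w3:F. ✗
w5: successors {w0, w1, w2, w4}; ¬p → ¬q there: w0:F, w1:T, w2:F, w4:T. ✗
w6: successors {w2}; ¬p → ¬q there: w2:F. ✗
w7: successors {w1, w4, w5, w6, w7}; ¬p → ¬q there: w1:T, w4:T, w5:F, w6:T, w7:T. ✗
Satisfying worlds: {w2}.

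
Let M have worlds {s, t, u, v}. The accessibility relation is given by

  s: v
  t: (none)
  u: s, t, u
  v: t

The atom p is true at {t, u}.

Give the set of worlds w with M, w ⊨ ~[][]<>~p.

s: [][]<>~p is F. ✓
t: [][]<>~p is T. ✗
u: [][]<>~p is F. ✓
v: [][]<>~p is T. ✗

{s, u}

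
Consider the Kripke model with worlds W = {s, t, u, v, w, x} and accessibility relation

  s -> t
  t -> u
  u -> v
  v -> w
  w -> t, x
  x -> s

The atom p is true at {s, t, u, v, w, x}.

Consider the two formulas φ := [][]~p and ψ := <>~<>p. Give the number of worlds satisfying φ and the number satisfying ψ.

For [][]~p:
s: successors {t}; []~p there: t:F. ✗
t: successors {u}; []~p there: u:F. ✗
u: successors {v}; []~p there: v:F. ✗
v: successors {w}; []~p there: w:F. ✗
w: successors {t, x}; []~p there: t:F, x:F. ✗
x: successors {s}; []~p there: s:F. ✗
— 0 worlds.
For <>~<>p:
s: successors {t}; ~<>p there: t:F. ✗
t: successors {u}; ~<>p there: u:F. ✗
u: successors {v}; ~<>p there: v:F. ✗
v: successors {w}; ~<>p there: w:F. ✗
w: successors {t, x}; ~<>p there: t:F, x:F. ✗
x: successors {s}; ~<>p there: s:F. ✗
— 0 worlds.

0 and 0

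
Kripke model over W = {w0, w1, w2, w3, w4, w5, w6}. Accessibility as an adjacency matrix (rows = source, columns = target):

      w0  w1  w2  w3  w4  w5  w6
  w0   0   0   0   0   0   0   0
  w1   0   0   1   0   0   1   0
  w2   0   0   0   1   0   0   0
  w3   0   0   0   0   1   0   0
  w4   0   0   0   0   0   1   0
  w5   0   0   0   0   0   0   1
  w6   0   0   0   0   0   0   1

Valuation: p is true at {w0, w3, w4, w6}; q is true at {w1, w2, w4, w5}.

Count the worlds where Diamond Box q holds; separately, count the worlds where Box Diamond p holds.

2 and 6

For Diamond Box q:
w0: no successors, so Diamond Box q fails. ✗
w1: successors {w2, w5}; Box q there: w2:F, w5:F. ✗
w2: successors {w3}; Box q there: w3:T. ✓
w3: successors {w4}; Box q there: w4:T. ✓
w4: successors {w5}; Box q there: w5:F. ✗
w5: successors {w6}; Box q there: w6:F. ✗
w6: successors {w6}; Box q there: w6:F. ✗
— 2 worlds.
For Box Diamond p:
w0: no successors, so Box Diamond p holds vacuously. ✓
w1: successors {w2, w5}; Diamond p there: w2:T, w5:T. ✓
w2: successors {w3}; Diamond p there: w3:T. ✓
w3: successors {w4}; Diamond p there: w4:F. ✗
w4: successors {w5}; Diamond p there: w5:T. ✓
w5: successors {w6}; Diamond p there: w6:T. ✓
w6: successors {w6}; Diamond p there: w6:T. ✓
— 6 worlds.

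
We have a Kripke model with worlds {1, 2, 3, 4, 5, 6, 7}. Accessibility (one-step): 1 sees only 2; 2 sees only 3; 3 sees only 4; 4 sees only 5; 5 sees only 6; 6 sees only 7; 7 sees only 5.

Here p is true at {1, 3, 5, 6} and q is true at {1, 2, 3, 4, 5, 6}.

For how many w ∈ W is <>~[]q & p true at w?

1: <>~[]q is F, p is T. ✗
2: <>~[]q is F, p is F. ✗
3: <>~[]q is F, p is T. ✗
4: <>~[]q is F, p is F. ✗
5: <>~[]q is T, p is T. ✓
6: <>~[]q is F, p is T. ✗
7: <>~[]q is F, p is F. ✗
Satisfying worlds: {5}.

1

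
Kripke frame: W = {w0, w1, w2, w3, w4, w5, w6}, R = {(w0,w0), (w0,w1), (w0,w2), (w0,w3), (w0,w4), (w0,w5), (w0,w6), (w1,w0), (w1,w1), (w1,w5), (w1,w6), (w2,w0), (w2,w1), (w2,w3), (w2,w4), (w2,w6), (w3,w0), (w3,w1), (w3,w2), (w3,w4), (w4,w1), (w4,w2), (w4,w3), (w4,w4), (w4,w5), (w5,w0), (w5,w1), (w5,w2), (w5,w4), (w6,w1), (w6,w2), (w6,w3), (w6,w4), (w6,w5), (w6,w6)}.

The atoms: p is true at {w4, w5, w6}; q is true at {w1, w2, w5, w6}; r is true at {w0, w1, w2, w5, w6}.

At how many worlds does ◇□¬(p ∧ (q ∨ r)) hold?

5

w0: successors {w0, w1, w2, w3, w4, w5, w6}; □¬(p ∧ (q ∨ r)) there: w0:F, w1:F, w2:F, w3:T, w4:F, w5:T, w6:F. ✓
w1: successors {w0, w1, w5, w6}; □¬(p ∧ (q ∨ r)) there: w0:F, w1:F, w5:T, w6:F. ✓
w2: successors {w0, w1, w3, w4, w6}; □¬(p ∧ (q ∨ r)) there: w0:F, w1:F, w3:T, w4:F, w6:F. ✓
w3: successors {w0, w1, w2, w4}; □¬(p ∧ (q ∨ r)) there: w0:F, w1:F, w2:F, w4:F. ✗
w4: successors {w1, w2, w3, w4, w5}; □¬(p ∧ (q ∨ r)) there: w1:F, w2:F, w3:T, w4:F, w5:T. ✓
w5: successors {w0, w1, w2, w4}; □¬(p ∧ (q ∨ r)) there: w0:F, w1:F, w2:F, w4:F. ✗
w6: successors {w1, w2, w3, w4, w5, w6}; □¬(p ∧ (q ∨ r)) there: w1:F, w2:F, w3:T, w4:F, w5:T, w6:F. ✓
Satisfying worlds: {w0, w1, w2, w4, w6}.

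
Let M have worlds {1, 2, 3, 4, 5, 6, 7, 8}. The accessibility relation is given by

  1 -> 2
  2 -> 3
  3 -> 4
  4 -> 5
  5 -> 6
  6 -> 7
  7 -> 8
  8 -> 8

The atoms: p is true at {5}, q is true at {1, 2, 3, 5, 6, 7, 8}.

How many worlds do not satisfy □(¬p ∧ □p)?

7

1: successors {2}; ¬p ∧ □p there: 2:F. ✗
2: successors {3}; ¬p ∧ □p there: 3:F. ✗
3: successors {4}; ¬p ∧ □p there: 4:T. ✓
4: successors {5}; ¬p ∧ □p there: 5:F. ✗
5: successors {6}; ¬p ∧ □p there: 6:F. ✗
6: successors {7}; ¬p ∧ □p there: 7:F. ✗
7: successors {8}; ¬p ∧ □p there: 8:F. ✗
8: successors {8}; ¬p ∧ □p there: 8:F. ✗
Satisfying worlds: {3}.
So □(¬p ∧ □p) fails at the other 7 worlds.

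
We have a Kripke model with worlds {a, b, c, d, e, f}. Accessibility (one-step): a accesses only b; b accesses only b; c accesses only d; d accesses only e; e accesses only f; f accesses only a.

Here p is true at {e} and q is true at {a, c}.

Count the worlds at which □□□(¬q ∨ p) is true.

a: successors {b}; □□(¬q ∨ p) there: b:T. ✓
b: successors {b}; □□(¬q ∨ p) there: b:T. ✓
c: successors {d}; □□(¬q ∨ p) there: d:T. ✓
d: successors {e}; □□(¬q ∨ p) there: e:F. ✗
e: successors {f}; □□(¬q ∨ p) there: f:T. ✓
f: successors {a}; □□(¬q ∨ p) there: a:T. ✓
Satisfying worlds: {a, b, c, e, f}.

5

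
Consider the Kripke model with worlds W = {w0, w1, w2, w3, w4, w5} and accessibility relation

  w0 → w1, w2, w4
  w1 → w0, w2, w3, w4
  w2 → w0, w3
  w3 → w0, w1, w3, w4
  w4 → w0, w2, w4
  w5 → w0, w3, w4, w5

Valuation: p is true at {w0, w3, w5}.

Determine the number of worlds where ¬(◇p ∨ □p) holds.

1

w0: ◇p ∨ □p is F. ✓
w1: ◇p ∨ □p is T. ✗
w2: ◇p ∨ □p is T. ✗
w3: ◇p ∨ □p is T. ✗
w4: ◇p ∨ □p is T. ✗
w5: ◇p ∨ □p is T. ✗
Satisfying worlds: {w0}.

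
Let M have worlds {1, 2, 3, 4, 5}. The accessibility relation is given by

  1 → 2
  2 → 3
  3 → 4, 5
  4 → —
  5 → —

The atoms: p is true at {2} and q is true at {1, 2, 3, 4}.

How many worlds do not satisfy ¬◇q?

3

1: ◇q is T. ✗
2: ◇q is T. ✗
3: ◇q is T. ✗
4: ◇q is F. ✓
5: ◇q is F. ✓
Satisfying worlds: {4, 5}.
So ¬◇q fails at the other 3 worlds.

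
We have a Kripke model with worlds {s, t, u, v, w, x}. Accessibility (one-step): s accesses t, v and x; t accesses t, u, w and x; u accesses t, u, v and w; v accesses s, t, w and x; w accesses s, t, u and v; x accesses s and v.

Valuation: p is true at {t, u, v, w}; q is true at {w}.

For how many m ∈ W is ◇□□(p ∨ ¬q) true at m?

6

s: successors {t, v, x}; □□(p ∨ ¬q) there: t:T, v:T, x:T. ✓
t: successors {t, u, w, x}; □□(p ∨ ¬q) there: t:T, u:T, w:T, x:T. ✓
u: successors {t, u, v, w}; □□(p ∨ ¬q) there: t:T, u:T, v:T, w:T. ✓
v: successors {s, t, w, x}; □□(p ∨ ¬q) there: s:T, t:T, w:T, x:T. ✓
w: successors {s, t, u, v}; □□(p ∨ ¬q) there: s:T, t:T, u:T, v:T. ✓
x: successors {s, v}; □□(p ∨ ¬q) there: s:T, v:T. ✓
Satisfying worlds: {s, t, u, v, w, x}.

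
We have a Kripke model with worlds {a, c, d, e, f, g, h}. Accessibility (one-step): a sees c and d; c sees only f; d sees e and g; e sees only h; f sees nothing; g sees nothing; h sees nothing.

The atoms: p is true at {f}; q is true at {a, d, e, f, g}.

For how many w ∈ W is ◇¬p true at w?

a: successors {c, d}; ¬p there: c:T, d:T. ✓
c: successors {f}; ¬p there: f:F. ✗
d: successors {e, g}; ¬p there: e:T, g:T. ✓
e: successors {h}; ¬p there: h:T. ✓
f: no successors, so ◇¬p fails. ✗
g: no successors, so ◇¬p fails. ✗
h: no successors, so ◇¬p fails. ✗
Satisfying worlds: {a, d, e}.

3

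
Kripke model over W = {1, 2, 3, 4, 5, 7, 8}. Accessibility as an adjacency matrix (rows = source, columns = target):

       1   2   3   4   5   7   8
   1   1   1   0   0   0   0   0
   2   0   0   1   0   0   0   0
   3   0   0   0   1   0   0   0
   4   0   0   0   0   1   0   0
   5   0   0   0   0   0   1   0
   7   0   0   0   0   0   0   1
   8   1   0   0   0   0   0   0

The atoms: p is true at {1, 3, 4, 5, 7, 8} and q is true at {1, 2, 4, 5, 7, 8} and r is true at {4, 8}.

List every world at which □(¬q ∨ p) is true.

{2, 3, 4, 5, 7, 8}

1: successors {1, 2}; ¬q ∨ p there: 1:T, 2:F. ✗
2: successors {3}; ¬q ∨ p there: 3:T. ✓
3: successors {4}; ¬q ∨ p there: 4:T. ✓
4: successors {5}; ¬q ∨ p there: 5:T. ✓
5: successors {7}; ¬q ∨ p there: 7:T. ✓
7: successors {8}; ¬q ∨ p there: 8:T. ✓
8: successors {1}; ¬q ∨ p there: 1:T. ✓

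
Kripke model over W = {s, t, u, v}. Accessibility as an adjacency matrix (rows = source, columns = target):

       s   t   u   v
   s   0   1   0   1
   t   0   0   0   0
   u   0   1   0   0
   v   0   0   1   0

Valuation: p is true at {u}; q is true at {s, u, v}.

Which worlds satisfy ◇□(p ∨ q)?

s: successors {t, v}; □(p ∨ q) there: t:T, v:T. ✓
t: no successors, so ◇□(p ∨ q) fails. ✗
u: successors {t}; □(p ∨ q) there: t:T. ✓
v: successors {u}; □(p ∨ q) there: u:F. ✗

{s, u}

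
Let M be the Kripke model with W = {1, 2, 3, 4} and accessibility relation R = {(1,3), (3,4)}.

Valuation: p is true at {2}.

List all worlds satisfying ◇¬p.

{1, 3}

1: successors {3}; ¬p there: 3:T. ✓
2: no successors, so ◇¬p fails. ✗
3: successors {4}; ¬p there: 4:T. ✓
4: no successors, so ◇¬p fails. ✗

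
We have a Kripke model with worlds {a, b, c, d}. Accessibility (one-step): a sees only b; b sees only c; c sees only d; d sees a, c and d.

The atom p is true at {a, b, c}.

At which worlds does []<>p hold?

{a, c}

a: successors {b}; <>p there: b:T. ✓
b: successors {c}; <>p there: c:F. ✗
c: successors {d}; <>p there: d:T. ✓
d: successors {a, c, d}; <>p there: a:T, c:F, d:T. ✗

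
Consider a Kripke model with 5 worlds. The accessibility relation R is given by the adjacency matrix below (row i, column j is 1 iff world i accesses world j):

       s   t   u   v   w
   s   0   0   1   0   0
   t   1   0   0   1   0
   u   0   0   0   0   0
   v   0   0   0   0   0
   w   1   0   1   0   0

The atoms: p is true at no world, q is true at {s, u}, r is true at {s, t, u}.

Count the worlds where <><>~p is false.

s: successors {u}; <>~p there: u:F. ✗
t: successors {s, v}; <>~p there: s:T, v:F. ✓
u: no successors, so <><>~p fails. ✗
v: no successors, so <><>~p fails. ✗
w: successors {s, u}; <>~p there: s:T, u:F. ✓
Satisfying worlds: {t, w}.
So <><>~p fails at the other 3 worlds.

3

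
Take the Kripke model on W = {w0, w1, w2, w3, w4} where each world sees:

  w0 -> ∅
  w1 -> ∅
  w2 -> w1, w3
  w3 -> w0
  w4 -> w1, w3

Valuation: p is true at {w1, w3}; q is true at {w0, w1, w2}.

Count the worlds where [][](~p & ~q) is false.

2

w0: no successors, so [][](~p & ~q) holds vacuously. ✓
w1: no successors, so [][](~p & ~q) holds vacuously. ✓
w2: successors {w1, w3}; [](~p & ~q) there: w1:T, w3:F. ✗
w3: successors {w0}; [](~p & ~q) there: w0:T. ✓
w4: successors {w1, w3}; [](~p & ~q) there: w1:T, w3:F. ✗
Satisfying worlds: {w0, w1, w3}.
So [][](~p & ~q) fails at the other 2 worlds.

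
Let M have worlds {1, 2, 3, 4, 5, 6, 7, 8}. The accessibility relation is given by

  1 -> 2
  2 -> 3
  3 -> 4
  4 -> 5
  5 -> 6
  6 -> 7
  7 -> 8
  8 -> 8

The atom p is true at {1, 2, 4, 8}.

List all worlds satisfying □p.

{1, 3, 7, 8}

1: successors {2}; p there: 2:T. ✓
2: successors {3}; p there: 3:F. ✗
3: successors {4}; p there: 4:T. ✓
4: successors {5}; p there: 5:F. ✗
5: successors {6}; p there: 6:F. ✗
6: successors {7}; p there: 7:F. ✗
7: successors {8}; p there: 8:T. ✓
8: successors {8}; p there: 8:T. ✓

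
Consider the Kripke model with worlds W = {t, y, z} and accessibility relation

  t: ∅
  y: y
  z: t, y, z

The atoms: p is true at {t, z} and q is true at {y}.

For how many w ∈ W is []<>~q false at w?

2

t: no successors, so []<>~q holds vacuously. ✓
y: successors {y}; <>~q there: y:F. ✗
z: successors {t, y, z}; <>~q there: t:F, y:F, z:T. ✗
Satisfying worlds: {t}.
So []<>~q fails at the other 2 worlds.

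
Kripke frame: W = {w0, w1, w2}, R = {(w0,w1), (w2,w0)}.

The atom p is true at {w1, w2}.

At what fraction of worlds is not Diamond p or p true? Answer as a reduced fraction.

2/3

w0: not Diamond p is F, p is F. ✗
w1: not Diamond p is T, p is T. ✓
w2: not Diamond p is T, p is T. ✓
That's 2 of 3 worlds, so 2/3.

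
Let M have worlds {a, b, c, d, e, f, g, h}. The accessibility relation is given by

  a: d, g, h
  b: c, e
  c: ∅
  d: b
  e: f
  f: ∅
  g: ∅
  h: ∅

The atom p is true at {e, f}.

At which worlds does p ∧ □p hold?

a: p is F, □p is F. ✗
b: p is F, □p is F. ✗
c: p is F, □p is T. ✗
d: p is F, □p is F. ✗
e: p is T, □p is T. ✓
f: p is T, □p is T. ✓
g: p is F, □p is T. ✗
h: p is F, □p is T. ✗

{e, f}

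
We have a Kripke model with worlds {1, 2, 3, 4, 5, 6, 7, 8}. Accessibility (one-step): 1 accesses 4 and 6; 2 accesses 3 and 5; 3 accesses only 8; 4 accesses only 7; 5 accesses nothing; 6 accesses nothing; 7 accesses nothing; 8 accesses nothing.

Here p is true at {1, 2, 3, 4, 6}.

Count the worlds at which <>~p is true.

3

1: successors {4, 6}; ~p there: 4:F, 6:F. ✗
2: successors {3, 5}; ~p there: 3:F, 5:T. ✓
3: successors {8}; ~p there: 8:T. ✓
4: successors {7}; ~p there: 7:T. ✓
5: no successors, so <>~p fails. ✗
6: no successors, so <>~p fails. ✗
7: no successors, so <>~p fails. ✗
8: no successors, so <>~p fails. ✗
Satisfying worlds: {2, 3, 4}.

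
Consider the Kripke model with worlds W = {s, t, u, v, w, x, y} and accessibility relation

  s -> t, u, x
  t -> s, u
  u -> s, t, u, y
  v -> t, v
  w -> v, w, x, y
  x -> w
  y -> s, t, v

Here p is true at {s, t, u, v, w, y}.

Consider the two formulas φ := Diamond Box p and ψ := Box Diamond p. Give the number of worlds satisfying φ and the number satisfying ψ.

For Diamond Box p:
s: successors {t, u, x}; Box p there: t:T, u:T, x:T. ✓
t: successors {s, u}; Box p there: s:F, u:T. ✓
u: successors {s, t, u, y}; Box p there: s:F, t:T, u:T, y:T. ✓
v: successors {t, v}; Box p there: t:T, v:T. ✓
w: successors {v, w, x, y}; Box p there: v:T, w:F, x:T, y:T. ✓
x: successors {w}; Box p there: w:F. ✗
y: successors {s, t, v}; Box p there: s:F, t:T, v:T. ✓
— 6 worlds.
For Box Diamond p:
s: successors {t, u, x}; Diamond p there: t:T, u:T, x:T. ✓
t: successors {s, u}; Diamond p there: s:T, u:T. ✓
u: successors {s, t, u, y}; Diamond p there: s:T, t:T, u:T, y:T. ✓
v: successors {t, v}; Diamond p there: t:T, v:T. ✓
w: successors {v, w, x, y}; Diamond p there: v:T, w:T, x:T, y:T. ✓
x: successors {w}; Diamond p there: w:T. ✓
y: successors {s, t, v}; Diamond p there: s:T, t:T, v:T. ✓
— 7 worlds.

6 and 7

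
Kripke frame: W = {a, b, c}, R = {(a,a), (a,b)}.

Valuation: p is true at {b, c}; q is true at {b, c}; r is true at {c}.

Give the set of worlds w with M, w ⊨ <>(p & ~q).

a: successors {a, b}; p & ~q there: a:F, b:F. ✗
b: no successors, so <>(p & ~q) fails. ✗
c: no successors, so <>(p & ~q) fails. ✗

∅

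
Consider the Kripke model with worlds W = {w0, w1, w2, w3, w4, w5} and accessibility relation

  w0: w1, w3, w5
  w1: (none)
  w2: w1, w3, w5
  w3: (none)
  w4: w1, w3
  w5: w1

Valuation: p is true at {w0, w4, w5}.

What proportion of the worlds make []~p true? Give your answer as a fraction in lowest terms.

2/3

w0: successors {w1, w3, w5}; ~p there: w1:T, w3:T, w5:F. ✗
w1: no successors, so []~p holds vacuously. ✓
w2: successors {w1, w3, w5}; ~p there: w1:T, w3:T, w5:F. ✗
w3: no successors, so []~p holds vacuously. ✓
w4: successors {w1, w3}; ~p there: w1:T, w3:T. ✓
w5: successors {w1}; ~p there: w1:T. ✓
That's 4 of 6 worlds, so 4/6 = 2/3.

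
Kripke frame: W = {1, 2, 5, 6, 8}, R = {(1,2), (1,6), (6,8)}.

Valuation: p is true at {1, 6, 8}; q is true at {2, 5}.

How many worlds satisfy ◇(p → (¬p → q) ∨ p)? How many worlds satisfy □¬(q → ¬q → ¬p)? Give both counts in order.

2 and 3

For ◇(p → (¬p → q) ∨ p):
1: successors {2, 6}; p → (¬p → q) ∨ p there: 2:T, 6:T. ✓
2: no successors, so ◇(p → (¬p → q) ∨ p) fails. ✗
5: no successors, so ◇(p → (¬p → q) ∨ p) fails. ✗
6: successors {8}; p → (¬p → q) ∨ p there: 8:T. ✓
8: no successors, so ◇(p → (¬p → q) ∨ p) fails. ✗
— 2 worlds.
For □¬(q → ¬q → ¬p):
1: successors {2, 6}; ¬(q → ¬q → ¬p) there: 2:F, 6:F. ✗
2: no successors, so □¬(q → ¬q → ¬p) holds vacuously. ✓
5: no successors, so □¬(q → ¬q → ¬p) holds vacuously. ✓
6: successors {8}; ¬(q → ¬q → ¬p) there: 8:F. ✗
8: no successors, so □¬(q → ¬q → ¬p) holds vacuously. ✓
— 3 worlds.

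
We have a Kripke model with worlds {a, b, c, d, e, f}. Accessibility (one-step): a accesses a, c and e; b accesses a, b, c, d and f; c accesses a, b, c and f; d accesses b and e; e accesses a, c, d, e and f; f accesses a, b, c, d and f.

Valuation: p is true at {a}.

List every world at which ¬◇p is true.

{d}

a: ◇p is T. ✗
b: ◇p is T. ✗
c: ◇p is T. ✗
d: ◇p is F. ✓
e: ◇p is T. ✗
f: ◇p is T. ✗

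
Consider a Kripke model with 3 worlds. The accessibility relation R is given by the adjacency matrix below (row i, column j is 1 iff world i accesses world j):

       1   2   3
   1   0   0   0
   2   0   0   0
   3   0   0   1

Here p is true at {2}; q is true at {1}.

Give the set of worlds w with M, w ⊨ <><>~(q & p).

{3}

1: no successors, so <><>~(q & p) fails. ✗
2: no successors, so <><>~(q & p) fails. ✗
3: successors {3}; <>~(q & p) there: 3:T. ✓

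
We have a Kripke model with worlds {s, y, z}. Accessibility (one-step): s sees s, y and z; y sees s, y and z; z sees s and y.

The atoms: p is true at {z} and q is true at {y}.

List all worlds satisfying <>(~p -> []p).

s: successors {s, y, z}; ~p -> []p there: s:F, y:F, z:T. ✓
y: successors {s, y, z}; ~p -> []p there: s:F, y:F, z:T. ✓
z: successors {s, y}; ~p -> []p there: s:F, y:F. ✗

{s, y}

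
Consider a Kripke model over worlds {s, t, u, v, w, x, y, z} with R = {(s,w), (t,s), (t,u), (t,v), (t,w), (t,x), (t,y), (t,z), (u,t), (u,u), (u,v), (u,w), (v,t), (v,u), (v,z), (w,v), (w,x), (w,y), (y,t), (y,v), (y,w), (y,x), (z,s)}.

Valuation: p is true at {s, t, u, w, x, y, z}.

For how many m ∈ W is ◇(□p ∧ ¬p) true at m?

4

s: successors {w}; □p ∧ ¬p there: w:F. ✗
t: successors {s, u, v, w, x, y, z}; □p ∧ ¬p there: s:F, u:F, v:T, w:F, x:F, y:F, z:F. ✓
u: successors {t, u, v, w}; □p ∧ ¬p there: t:F, u:F, v:T, w:F. ✓
v: successors {t, u, z}; □p ∧ ¬p there: t:F, u:F, z:F. ✗
w: successors {v, x, y}; □p ∧ ¬p there: v:T, x:F, y:F. ✓
x: no successors, so ◇(□p ∧ ¬p) fails. ✗
y: successors {t, v, w, x}; □p ∧ ¬p there: t:F, v:T, w:F, x:F. ✓
z: successors {s}; □p ∧ ¬p there: s:F. ✗
Satisfying worlds: {t, u, w, y}.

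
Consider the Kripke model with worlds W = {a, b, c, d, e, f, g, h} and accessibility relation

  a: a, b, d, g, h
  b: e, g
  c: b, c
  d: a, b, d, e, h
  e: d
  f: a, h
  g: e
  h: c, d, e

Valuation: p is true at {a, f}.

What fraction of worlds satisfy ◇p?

a: successors {a, b, d, g, h}; p there: a:T, b:F, d:F, g:F, h:F. ✓
b: successors {e, g}; p there: e:F, g:F. ✗
c: successors {b, c}; p there: b:F, c:F. ✗
d: successors {a, b, d, e, h}; p there: a:T, b:F, d:F, e:F, h:F. ✓
e: successors {d}; p there: d:F. ✗
f: successors {a, h}; p there: a:T, h:F. ✓
g: successors {e}; p there: e:F. ✗
h: successors {c, d, e}; p there: c:F, d:F, e:F. ✗
That's 3 of 8 worlds, so 3/8.

3/8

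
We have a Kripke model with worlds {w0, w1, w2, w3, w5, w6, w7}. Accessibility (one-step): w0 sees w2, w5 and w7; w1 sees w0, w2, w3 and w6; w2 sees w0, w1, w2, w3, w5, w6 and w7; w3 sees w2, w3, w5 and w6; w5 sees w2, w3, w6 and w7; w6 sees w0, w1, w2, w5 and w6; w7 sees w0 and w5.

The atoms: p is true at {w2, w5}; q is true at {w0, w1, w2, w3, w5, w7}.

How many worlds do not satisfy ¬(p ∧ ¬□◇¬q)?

w0: p ∧ ¬□◇¬q is F. ✓
w1: p ∧ ¬□◇¬q is F. ✓
w2: p ∧ ¬□◇¬q is T. ✗
w3: p ∧ ¬□◇¬q is F. ✓
w5: p ∧ ¬□◇¬q is T. ✗
w6: p ∧ ¬□◇¬q is F. ✓
w7: p ∧ ¬□◇¬q is F. ✓
Satisfying worlds: {w0, w1, w3, w6, w7}.
So ¬(p ∧ ¬□◇¬q) fails at the other 2 worlds.

2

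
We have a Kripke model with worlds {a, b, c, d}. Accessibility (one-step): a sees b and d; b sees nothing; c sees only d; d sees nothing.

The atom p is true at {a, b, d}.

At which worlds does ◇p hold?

{a, c}

a: successors {b, d}; p there: b:T, d:T. ✓
b: no successors, so ◇p fails. ✗
c: successors {d}; p there: d:T. ✓
d: no successors, so ◇p fails. ✗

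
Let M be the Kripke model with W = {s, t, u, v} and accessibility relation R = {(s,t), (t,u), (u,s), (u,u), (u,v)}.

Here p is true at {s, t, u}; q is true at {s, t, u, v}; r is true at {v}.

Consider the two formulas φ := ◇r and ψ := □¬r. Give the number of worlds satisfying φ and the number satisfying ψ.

For ◇r:
s: successors {t}; r there: t:F. ✗
t: successors {u}; r there: u:F. ✗
u: successors {s, u, v}; r there: s:F, u:F, v:T. ✓
v: no successors, so ◇r fails. ✗
— 1 world.
For □¬r:
s: successors {t}; ¬r there: t:T. ✓
t: successors {u}; ¬r there: u:T. ✓
u: successors {s, u, v}; ¬r there: s:T, u:T, v:F. ✗
v: no successors, so □¬r holds vacuously. ✓
— 3 worlds.

1 and 3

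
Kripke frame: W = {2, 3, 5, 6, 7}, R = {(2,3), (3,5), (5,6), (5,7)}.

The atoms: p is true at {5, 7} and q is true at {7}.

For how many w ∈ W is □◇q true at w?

3

2: successors {3}; ◇q there: 3:F. ✗
3: successors {5}; ◇q there: 5:T. ✓
5: successors {6, 7}; ◇q there: 6:F, 7:F. ✗
6: no successors, so □◇q holds vacuously. ✓
7: no successors, so □◇q holds vacuously. ✓
Satisfying worlds: {3, 6, 7}.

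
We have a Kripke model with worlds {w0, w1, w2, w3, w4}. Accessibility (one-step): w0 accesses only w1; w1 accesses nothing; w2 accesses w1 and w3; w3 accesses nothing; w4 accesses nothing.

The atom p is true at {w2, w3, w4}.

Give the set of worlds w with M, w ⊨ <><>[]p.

w0: successors {w1}; <>[]p there: w1:F. ✗
w1: no successors, so <><>[]p fails. ✗
w2: successors {w1, w3}; <>[]p there: w1:F, w3:F. ✗
w3: no successors, so <><>[]p fails. ✗
w4: no successors, so <><>[]p fails. ✗

∅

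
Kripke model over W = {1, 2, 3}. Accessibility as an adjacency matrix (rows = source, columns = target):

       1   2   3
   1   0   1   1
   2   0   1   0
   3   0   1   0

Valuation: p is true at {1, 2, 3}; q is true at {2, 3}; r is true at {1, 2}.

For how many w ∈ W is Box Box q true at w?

1: successors {2, 3}; Box q there: 2:T, 3:T. ✓
2: successors {2}; Box q there: 2:T. ✓
3: successors {2}; Box q there: 2:T. ✓
Satisfying worlds: {1, 2, 3}.

3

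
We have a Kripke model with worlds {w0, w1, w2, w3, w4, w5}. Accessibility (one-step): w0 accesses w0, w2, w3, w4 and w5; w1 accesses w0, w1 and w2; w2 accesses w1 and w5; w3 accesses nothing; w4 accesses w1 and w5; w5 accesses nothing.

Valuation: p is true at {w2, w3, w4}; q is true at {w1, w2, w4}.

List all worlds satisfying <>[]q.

w0: successors {w0, w2, w3, w4, w5}; []q there: w0:F, w2:F, w3:T, w4:F, w5:T. ✓
w1: successors {w0, w1, w2}; []q there: w0:F, w1:F, w2:F. ✗
w2: successors {w1, w5}; []q there: w1:F, w5:T. ✓
w3: no successors, so <>[]q fails. ✗
w4: successors {w1, w5}; []q there: w1:F, w5:T. ✓
w5: no successors, so <>[]q fails. ✗

{w0, w2, w4}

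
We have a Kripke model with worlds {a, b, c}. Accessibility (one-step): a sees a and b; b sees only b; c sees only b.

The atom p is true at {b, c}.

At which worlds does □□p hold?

a: successors {a, b}; □p there: a:F, b:T. ✗
b: successors {b}; □p there: b:T. ✓
c: successors {b}; □p there: b:T. ✓

{b, c}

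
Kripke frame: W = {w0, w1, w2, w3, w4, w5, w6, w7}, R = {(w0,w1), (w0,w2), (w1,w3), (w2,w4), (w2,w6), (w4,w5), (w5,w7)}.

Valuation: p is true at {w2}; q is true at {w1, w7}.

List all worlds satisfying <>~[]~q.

{w4}

w0: successors {w1, w2}; ~[]~q there: w1:F, w2:F. ✗
w1: successors {w3}; ~[]~q there: w3:F. ✗
w2: successors {w4, w6}; ~[]~q there: w4:F, w6:F. ✗
w3: no successors, so <>~[]~q fails. ✗
w4: successors {w5}; ~[]~q there: w5:T. ✓
w5: successors {w7}; ~[]~q there: w7:F. ✗
w6: no successors, so <>~[]~q fails. ✗
w7: no successors, so <>~[]~q fails. ✗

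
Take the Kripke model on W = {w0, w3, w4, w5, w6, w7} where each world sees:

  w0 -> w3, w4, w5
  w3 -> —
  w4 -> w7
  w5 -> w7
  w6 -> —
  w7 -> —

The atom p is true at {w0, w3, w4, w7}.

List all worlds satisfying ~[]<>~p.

{w0, w4, w5}

w0: []<>~p is F. ✓
w3: []<>~p is T. ✗
w4: []<>~p is F. ✓
w5: []<>~p is F. ✓
w6: []<>~p is T. ✗
w7: []<>~p is T. ✗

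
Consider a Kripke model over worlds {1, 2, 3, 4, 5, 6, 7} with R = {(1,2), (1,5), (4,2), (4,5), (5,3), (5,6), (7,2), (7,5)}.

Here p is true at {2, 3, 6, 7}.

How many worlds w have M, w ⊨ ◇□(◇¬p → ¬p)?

4

1: successors {2, 5}; □(◇¬p → ¬p) there: 2:T, 5:T. ✓
2: no successors, so ◇□(◇¬p → ¬p) fails. ✗
3: no successors, so ◇□(◇¬p → ¬p) fails. ✗
4: successors {2, 5}; □(◇¬p → ¬p) there: 2:T, 5:T. ✓
5: successors {3, 6}; □(◇¬p → ¬p) there: 3:T, 6:T. ✓
6: no successors, so ◇□(◇¬p → ¬p) fails. ✗
7: successors {2, 5}; □(◇¬p → ¬p) there: 2:T, 5:T. ✓
Satisfying worlds: {1, 4, 5, 7}.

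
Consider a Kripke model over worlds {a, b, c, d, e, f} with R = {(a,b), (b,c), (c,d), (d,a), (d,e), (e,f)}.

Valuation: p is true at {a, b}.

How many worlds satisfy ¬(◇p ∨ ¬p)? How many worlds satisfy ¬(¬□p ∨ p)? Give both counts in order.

For ¬(◇p ∨ ¬p):
a: ◇p ∨ ¬p is T. ✗
b: ◇p ∨ ¬p is F. ✓
c: ◇p ∨ ¬p is T. ✗
d: ◇p ∨ ¬p is T. ✗
e: ◇p ∨ ¬p is T. ✗
f: ◇p ∨ ¬p is T. ✗
— 1 world.
For ¬(¬□p ∨ p):
a: ¬□p ∨ p is T. ✗
b: ¬□p ∨ p is T. ✗
c: ¬□p ∨ p is T. ✗
d: ¬□p ∨ p is T. ✗
e: ¬□p ∨ p is T. ✗
f: ¬□p ∨ p is F. ✓
— 1 world.

1 and 1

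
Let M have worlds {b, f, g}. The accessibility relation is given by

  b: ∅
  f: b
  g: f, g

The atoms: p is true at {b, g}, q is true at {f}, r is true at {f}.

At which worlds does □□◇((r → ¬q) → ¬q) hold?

{b, f}

b: no successors, so □□◇((r → ¬q) → ¬q) holds vacuously. ✓
f: successors {b}; □◇((r → ¬q) → ¬q) there: b:T. ✓
g: successors {f, g}; □◇((r → ¬q) → ¬q) there: f:F, g:T. ✗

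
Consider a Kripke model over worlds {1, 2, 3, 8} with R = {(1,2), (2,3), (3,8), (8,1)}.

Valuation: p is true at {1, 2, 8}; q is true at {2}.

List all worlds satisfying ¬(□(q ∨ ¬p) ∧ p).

{3, 8}

1: □(q ∨ ¬p) ∧ p is T. ✗
2: □(q ∨ ¬p) ∧ p is T. ✗
3: □(q ∨ ¬p) ∧ p is F. ✓
8: □(q ∨ ¬p) ∧ p is F. ✓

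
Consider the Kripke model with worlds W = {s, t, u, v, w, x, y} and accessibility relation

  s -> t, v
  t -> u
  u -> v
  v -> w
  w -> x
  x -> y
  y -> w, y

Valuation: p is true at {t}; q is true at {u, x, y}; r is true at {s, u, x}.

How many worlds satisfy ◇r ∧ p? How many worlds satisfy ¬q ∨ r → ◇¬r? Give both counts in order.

1 and 5

For ◇r ∧ p:
s: ◇r is F, p is F. ✗
t: ◇r is T, p is T. ✓
u: ◇r is F, p is F. ✗
v: ◇r is F, p is F. ✗
w: ◇r is T, p is F. ✗
x: ◇r is F, p is F. ✗
y: ◇r is F, p is F. ✗
— 1 world.
For ¬q ∨ r → ◇¬r:
s: ¬q ∨ r is T, ◇¬r is T. ✓
t: ¬q ∨ r is T, ◇¬r is F. ✗
u: ¬q ∨ r is T, ◇¬r is T. ✓
v: ¬q ∨ r is T, ◇¬r is T. ✓
w: ¬q ∨ r is T, ◇¬r is F. ✗
x: ¬q ∨ r is T, ◇¬r is T. ✓
y: ¬q ∨ r is F, ◇¬r is T. ✓
— 5 worlds.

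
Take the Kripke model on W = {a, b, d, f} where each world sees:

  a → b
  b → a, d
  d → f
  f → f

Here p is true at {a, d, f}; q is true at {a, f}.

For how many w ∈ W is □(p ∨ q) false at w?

1

a: successors {b}; p ∨ q there: b:F. ✗
b: successors {a, d}; p ∨ q there: a:T, d:T. ✓
d: successors {f}; p ∨ q there: f:T. ✓
f: successors {f}; p ∨ q there: f:T. ✓
Satisfying worlds: {b, d, f}.
So □(p ∨ q) fails at the other 1 world.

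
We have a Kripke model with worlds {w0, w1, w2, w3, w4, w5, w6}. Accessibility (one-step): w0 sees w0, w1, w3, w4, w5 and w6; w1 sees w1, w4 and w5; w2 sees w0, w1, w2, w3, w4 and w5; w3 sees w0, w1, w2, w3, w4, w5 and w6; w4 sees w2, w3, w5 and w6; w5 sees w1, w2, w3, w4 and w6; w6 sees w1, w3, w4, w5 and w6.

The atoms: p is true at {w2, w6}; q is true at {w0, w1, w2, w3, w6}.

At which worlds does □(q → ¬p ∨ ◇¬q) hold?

w0: successors {w0, w1, w3, w4, w5, w6}; q → ¬p ∨ ◇¬q there: w0:T, w1:T, w3:T, w4:T, w5:T, w6:T. ✓
w1: successors {w1, w4, w5}; q → ¬p ∨ ◇¬q there: w1:T, w4:T, w5:T. ✓
w2: successors {w0, w1, w2, w3, w4, w5}; q → ¬p ∨ ◇¬q there: w0:T, w1:T, w2:T, w3:T, w4:T, w5:T. ✓
w3: successors {w0, w1, w2, w3, w4, w5, w6}; q → ¬p ∨ ◇¬q there: w0:T, w1:T, w2:T, w3:T, w4:T, w5:T, w6:T. ✓
w4: successors {w2, w3, w5, w6}; q → ¬p ∨ ◇¬q there: w2:T, w3:T, w5:T, w6:T. ✓
w5: successors {w1, w2, w3, w4, w6}; q → ¬p ∨ ◇¬q there: w1:T, w2:T, w3:T, w4:T, w6:T. ✓
w6: successors {w1, w3, w4, w5, w6}; q → ¬p ∨ ◇¬q there: w1:T, w3:T, w4:T, w5:T, w6:T. ✓

{w0, w1, w2, w3, w4, w5, w6}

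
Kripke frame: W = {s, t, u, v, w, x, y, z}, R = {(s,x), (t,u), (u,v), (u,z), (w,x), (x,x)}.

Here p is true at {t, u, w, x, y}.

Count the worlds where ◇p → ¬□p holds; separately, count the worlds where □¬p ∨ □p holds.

For ◇p → ¬□p:
s: ◇p is T, ¬□p is F. ✗
t: ◇p is T, ¬□p is F. ✗
u: ◇p is F, ¬□p is T. ✓
v: ◇p is F, ¬□p is F. ✓
w: ◇p is T, ¬□p is F. ✗
x: ◇p is T, ¬□p is F. ✗
y: ◇p is F, ¬□p is F. ✓
z: ◇p is F, ¬□p is F. ✓
— 4 worlds.
For □¬p ∨ □p:
s: □¬p is F, □p is T. ✓
t: □¬p is F, □p is T. ✓
u: □¬p is T, □p is F. ✓
v: □¬p is T, □p is T. ✓
w: □¬p is F, □p is T. ✓
x: □¬p is F, □p is T. ✓
y: □¬p is T, □p is T. ✓
z: □¬p is T, □p is T. ✓
— 8 worlds.

4 and 8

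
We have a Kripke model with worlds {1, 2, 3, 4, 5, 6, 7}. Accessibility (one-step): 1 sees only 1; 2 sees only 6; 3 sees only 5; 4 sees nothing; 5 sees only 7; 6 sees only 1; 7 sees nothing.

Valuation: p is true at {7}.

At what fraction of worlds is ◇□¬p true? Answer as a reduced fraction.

4/7

1: successors {1}; □¬p there: 1:T. ✓
2: successors {6}; □¬p there: 6:T. ✓
3: successors {5}; □¬p there: 5:F. ✗
4: no successors, so ◇□¬p fails. ✗
5: successors {7}; □¬p there: 7:T. ✓
6: successors {1}; □¬p there: 1:T. ✓
7: no successors, so ◇□¬p fails. ✗
That's 4 of 7 worlds, so 4/7.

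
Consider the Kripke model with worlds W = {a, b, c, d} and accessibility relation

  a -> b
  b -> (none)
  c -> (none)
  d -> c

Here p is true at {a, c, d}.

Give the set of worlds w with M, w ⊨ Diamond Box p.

a: successors {b}; Box p there: b:T. ✓
b: no successors, so Diamond Box p fails. ✗
c: no successors, so Diamond Box p fails. ✗
d: successors {c}; Box p there: c:T. ✓

{a, d}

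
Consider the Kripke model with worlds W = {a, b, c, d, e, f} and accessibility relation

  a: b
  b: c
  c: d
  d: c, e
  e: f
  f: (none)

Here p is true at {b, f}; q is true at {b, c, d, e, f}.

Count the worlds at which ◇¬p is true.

3

a: successors {b}; ¬p there: b:F. ✗
b: successors {c}; ¬p there: c:T. ✓
c: successors {d}; ¬p there: d:T. ✓
d: successors {c, e}; ¬p there: c:T, e:T. ✓
e: successors {f}; ¬p there: f:F. ✗
f: no successors, so ◇¬p fails. ✗
Satisfying worlds: {b, c, d}.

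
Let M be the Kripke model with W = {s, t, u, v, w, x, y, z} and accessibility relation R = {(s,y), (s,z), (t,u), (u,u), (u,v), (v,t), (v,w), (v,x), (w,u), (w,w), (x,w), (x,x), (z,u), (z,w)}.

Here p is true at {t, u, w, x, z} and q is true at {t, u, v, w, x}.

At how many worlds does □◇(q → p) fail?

s: successors {y, z}; ◇(q → p) there: y:F, z:T. ✗
t: successors {u}; ◇(q → p) there: u:T. ✓
u: successors {u, v}; ◇(q → p) there: u:T, v:T. ✓
v: successors {t, w, x}; ◇(q → p) there: t:T, w:T, x:T. ✓
w: successors {u, w}; ◇(q → p) there: u:T, w:T. ✓
x: successors {w, x}; ◇(q → p) there: w:T, x:T. ✓
y: no successors, so □◇(q → p) holds vacuously. ✓
z: successors {u, w}; ◇(q → p) there: u:T, w:T. ✓
Satisfying worlds: {t, u, v, w, x, y, z}.
So □◇(q → p) fails at the other 1 world.

1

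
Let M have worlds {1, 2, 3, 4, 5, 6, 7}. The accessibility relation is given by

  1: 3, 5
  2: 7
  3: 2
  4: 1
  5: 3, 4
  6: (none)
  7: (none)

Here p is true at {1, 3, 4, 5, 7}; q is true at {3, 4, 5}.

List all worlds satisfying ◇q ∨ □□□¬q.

{1, 2, 3, 5, 6, 7}

1: ◇q is T, □□□¬q is T. ✓
2: ◇q is F, □□□¬q is T. ✓
3: ◇q is F, □□□¬q is T. ✓
4: ◇q is F, □□□¬q is F. ✗
5: ◇q is T, □□□¬q is F. ✓
6: ◇q is F, □□□¬q is T. ✓
7: ◇q is F, □□□¬q is T. ✓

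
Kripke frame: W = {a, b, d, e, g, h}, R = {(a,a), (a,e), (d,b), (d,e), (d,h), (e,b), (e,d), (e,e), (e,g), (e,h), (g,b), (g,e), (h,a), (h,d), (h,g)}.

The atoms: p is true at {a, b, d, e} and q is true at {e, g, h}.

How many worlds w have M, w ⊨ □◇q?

3

a: successors {a, e}; ◇q there: a:T, e:T. ✓
b: no successors, so □◇q holds vacuously. ✓
d: successors {b, e, h}; ◇q there: b:F, e:T, h:T. ✗
e: successors {b, d, e, g, h}; ◇q there: b:F, d:T, e:T, g:T, h:T. ✗
g: successors {b, e}; ◇q there: b:F, e:T. ✗
h: successors {a, d, g}; ◇q there: a:T, d:T, g:T. ✓
Satisfying worlds: {a, b, h}.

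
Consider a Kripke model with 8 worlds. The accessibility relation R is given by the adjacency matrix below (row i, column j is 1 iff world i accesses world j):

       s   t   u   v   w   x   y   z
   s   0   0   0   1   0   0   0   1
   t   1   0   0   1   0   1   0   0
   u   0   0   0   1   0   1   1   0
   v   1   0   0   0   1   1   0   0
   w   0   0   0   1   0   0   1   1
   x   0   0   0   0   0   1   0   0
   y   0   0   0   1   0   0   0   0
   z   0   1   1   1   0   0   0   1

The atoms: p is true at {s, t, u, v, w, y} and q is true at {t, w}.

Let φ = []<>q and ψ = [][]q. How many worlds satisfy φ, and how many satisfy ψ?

For []<>q:
s: successors {v, z}; <>q there: v:T, z:T. ✓
t: successors {s, v, x}; <>q there: s:F, v:T, x:F. ✗
u: successors {v, x, y}; <>q there: v:T, x:F, y:F. ✗
v: successors {s, w, x}; <>q there: s:F, w:F, x:F. ✗
w: successors {v, y, z}; <>q there: v:T, y:F, z:T. ✗
x: successors {x}; <>q there: x:F. ✗
y: successors {v}; <>q there: v:T. ✓
z: successors {t, u, v, z}; <>q there: t:F, u:F, v:T, z:T. ✗
— 2 worlds.
For [][]q:
s: successors {v, z}; []q there: v:F, z:F. ✗
t: successors {s, v, x}; []q there: s:F, v:F, x:F. ✗
u: successors {v, x, y}; []q there: v:F, x:F, y:F. ✗
v: successors {s, w, x}; []q there: s:F, w:F, x:F. ✗
w: successors {v, y, z}; []q there: v:F, y:F, z:F. ✗
x: successors {x}; []q there: x:F. ✗
y: successors {v}; []q there: v:F. ✗
z: successors {t, u, v, z}; []q there: t:F, u:F, v:F, z:F. ✗
— 0 worlds.

2 and 0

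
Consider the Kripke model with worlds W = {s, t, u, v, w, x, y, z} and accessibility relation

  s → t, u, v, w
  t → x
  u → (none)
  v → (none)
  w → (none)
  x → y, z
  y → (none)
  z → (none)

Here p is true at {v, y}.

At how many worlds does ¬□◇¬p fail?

s: □◇¬p is F. ✓
t: □◇¬p is T. ✗
u: □◇¬p is T. ✗
v: □◇¬p is T. ✗
w: □◇¬p is T. ✗
x: □◇¬p is F. ✓
y: □◇¬p is T. ✗
z: □◇¬p is T. ✗
Satisfying worlds: {s, x}.
So ¬□◇¬p fails at the other 6 worlds.

6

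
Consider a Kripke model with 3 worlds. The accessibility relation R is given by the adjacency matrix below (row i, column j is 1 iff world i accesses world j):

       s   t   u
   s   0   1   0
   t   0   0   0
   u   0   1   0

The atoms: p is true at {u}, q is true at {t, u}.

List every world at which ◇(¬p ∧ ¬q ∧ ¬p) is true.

∅

s: successors {t}; ¬p ∧ ¬q ∧ ¬p there: t:F. ✗
t: no successors, so ◇(¬p ∧ ¬q ∧ ¬p) fails. ✗
u: successors {t}; ¬p ∧ ¬q ∧ ¬p there: t:F. ✗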